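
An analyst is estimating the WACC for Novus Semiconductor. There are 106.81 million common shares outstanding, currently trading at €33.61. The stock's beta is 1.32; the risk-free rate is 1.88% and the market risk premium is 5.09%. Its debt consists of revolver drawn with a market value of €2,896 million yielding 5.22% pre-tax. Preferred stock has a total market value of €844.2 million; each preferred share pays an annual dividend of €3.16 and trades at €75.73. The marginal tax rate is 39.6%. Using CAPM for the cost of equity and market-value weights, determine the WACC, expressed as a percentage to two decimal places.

Cost of equity via CAPM: Re = 1.88% + 1.32 × 5.09% = 8.5988%.
Cost of preferred: Rp = 3.16 / 75.73 = 4.1727%.
Market value of equity E = 33.61 × 106.81m = 3589.8841m.
Total capital V = 3589.8841 + 844.2 + 2896 = 7330.0841.
Equity: weight = 3589.8841/7330.0841 = 0.4897; cost = 8.5988%.
Preferred: weight = 844.2/7330.0841 = 0.1152; cost = 4.1727%.
Revolver drawn: weight = 2896/7330.0841 = 0.3951; after-tax cost = 5.22% × (1 − 39.6%) = 3.1529%.
WACC = 0.4897 × 8.5988% + 0.1152 × 4.1727% + 0.3951 × 3.1529% = 5.9375%.

5.94%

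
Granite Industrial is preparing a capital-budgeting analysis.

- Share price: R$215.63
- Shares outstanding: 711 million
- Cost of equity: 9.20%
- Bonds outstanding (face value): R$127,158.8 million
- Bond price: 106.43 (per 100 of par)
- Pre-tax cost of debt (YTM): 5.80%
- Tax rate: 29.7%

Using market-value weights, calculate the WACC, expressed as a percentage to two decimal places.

Market value of equity E = 215.63 × 711m = 153312.93m. Market value of debt D = 127158.8m × 106.43/100 = 135335.11084m.
Total capital V = 153312.93 + 135335.11084 = 288648.04084.
Equity: weight = 153312.93/288648.04084 = 0.5311; cost = 9.2%.
Bonds outstanding: weight = 135335.11084/288648.04084 = 0.4689; after-tax cost = 5.8% × (1 − 29.7%) = 4.0774%.
WACC = 0.5311 × 9.2000% + 0.4689 × 4.0774% = 6.7982%.

6.80%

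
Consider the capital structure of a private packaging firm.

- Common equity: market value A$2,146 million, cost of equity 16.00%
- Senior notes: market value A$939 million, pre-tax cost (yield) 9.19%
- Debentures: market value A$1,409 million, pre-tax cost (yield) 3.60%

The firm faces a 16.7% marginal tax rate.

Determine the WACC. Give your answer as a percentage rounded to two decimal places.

Total capital V = 2146 + 939 + 1409 = 4494.
Equity: weight = 2146/4494 = 0.4775; cost = 16%.
Senior notes: weight = 939/4494 = 0.2089; after-tax cost = 9.19% × (1 − 16.7%) = 7.6553%.
Debentures: weight = 1409/4494 = 0.3135; after-tax cost = 3.6% × (1 − 16.7%) = 2.9988%.
WACC = 0.4775 × 16.0000% + 0.2089 × 7.6553% + 0.3135 × 2.9988% = 10.1802%.

10.18%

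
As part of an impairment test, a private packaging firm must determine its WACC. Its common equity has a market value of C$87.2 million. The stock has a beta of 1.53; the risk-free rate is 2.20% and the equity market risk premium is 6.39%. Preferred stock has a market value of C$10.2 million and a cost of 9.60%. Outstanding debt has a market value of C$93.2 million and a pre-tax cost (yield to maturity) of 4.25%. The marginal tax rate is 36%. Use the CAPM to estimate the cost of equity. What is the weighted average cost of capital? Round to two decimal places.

7.32%

Cost of equity via CAPM: Re = 2.2% + 1.53 × 6.39% = 11.9767%.
Total capital V = 87.2 + 10.2 + 93.2 = 190.6.
Equity: weight = 87.2/190.6 = 0.4575; cost = 11.9767%.
Preferred: weight = 10.2/190.6 = 0.0535; cost = 9.6%.
Debt: weight = 93.2/190.6 = 0.4890; after-tax cost = 4.25% × (1 − 36%) = 2.7200%.
WACC = 0.4575 × 11.9767% + 0.0535 × 9.6000% + 0.4890 × 2.7200% = 7.3231%.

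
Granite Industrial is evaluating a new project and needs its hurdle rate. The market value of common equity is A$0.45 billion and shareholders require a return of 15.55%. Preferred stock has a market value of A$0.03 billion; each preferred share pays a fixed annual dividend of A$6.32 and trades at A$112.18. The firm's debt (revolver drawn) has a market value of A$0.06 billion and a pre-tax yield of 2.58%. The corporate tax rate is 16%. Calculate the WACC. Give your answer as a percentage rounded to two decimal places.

13.51%

Cost of preferred: Rp = 6.32 / 112.18 = 5.6338%.
Total capital V = 0.45 + 0.03 + 0.06 = 0.54.
Equity: weight = 0.45/0.54 = 0.8333; cost = 15.55%.
Preferred: weight = 0.03/0.54 = 0.0556; cost = 5.6338%.
Revolver drawn: weight = 0.06/0.54 = 0.1111; after-tax cost = 2.58% × (1 − 16%) = 2.1672%.
WACC = 0.8333 × 15.5500% + 0.0556 × 5.6338% + 0.1111 × 2.1672% = 13.5121%.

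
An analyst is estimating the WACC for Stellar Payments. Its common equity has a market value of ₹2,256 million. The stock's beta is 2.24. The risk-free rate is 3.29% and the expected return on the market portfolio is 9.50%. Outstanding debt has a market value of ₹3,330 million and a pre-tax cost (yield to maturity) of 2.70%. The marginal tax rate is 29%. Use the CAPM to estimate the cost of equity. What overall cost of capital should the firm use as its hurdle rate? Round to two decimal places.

Market risk premium = 9.5% − 3.29% = 6.21%.
Cost of equity via CAPM: Re = 3.29% + 2.24 × 6.21% = 17.2004%.
Total capital V = 2256 + 3330 = 5586.
Equity: weight = 2256/5586 = 0.4039; cost = 17.2004%.
Debt: weight = 3330/5586 = 0.5961; after-tax cost = 2.7% × (1 − 29%) = 1.9170%.
WACC = 0.4039 × 17.2004% + 0.5961 × 1.9170% = 8.0895%.

8.09%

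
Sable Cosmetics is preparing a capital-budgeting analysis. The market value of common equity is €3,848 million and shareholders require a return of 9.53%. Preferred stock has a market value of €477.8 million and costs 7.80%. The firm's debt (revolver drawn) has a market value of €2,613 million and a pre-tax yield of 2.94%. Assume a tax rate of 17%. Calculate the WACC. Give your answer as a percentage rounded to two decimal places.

6.74%

Total capital V = 3848 + 477.8 + 2613 = 6938.8.
Equity: weight = 3848/6938.8 = 0.5546; cost = 9.53%.
Preferred: weight = 477.8/6938.8 = 0.0689; cost = 7.8%.
Revolver drawn: weight = 2613/6938.8 = 0.3766; after-tax cost = 2.94% × (1 − 17%) = 2.4402%.
WACC = 0.5546 × 9.5300% + 0.0689 × 7.8000% + 0.3766 × 2.4402% = 6.7410%.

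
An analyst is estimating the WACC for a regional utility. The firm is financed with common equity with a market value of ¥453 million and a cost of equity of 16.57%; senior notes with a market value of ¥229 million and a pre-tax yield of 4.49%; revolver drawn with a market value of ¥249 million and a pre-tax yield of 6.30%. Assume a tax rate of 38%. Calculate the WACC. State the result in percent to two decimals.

9.79%

Total capital V = 453 + 229 + 249 = 931.
Equity: weight = 453/931 = 0.4866; cost = 16.57%.
Senior notes: weight = 229/931 = 0.2460; after-tax cost = 4.49% × (1 − 38%) = 2.7838%.
Revolver drawn: weight = 249/931 = 0.2675; after-tax cost = 6.3% × (1 − 38%) = 3.9060%.
WACC = 0.4866 × 16.5700% + 0.2460 × 2.7838% + 0.2675 × 3.9060% = 9.7919%.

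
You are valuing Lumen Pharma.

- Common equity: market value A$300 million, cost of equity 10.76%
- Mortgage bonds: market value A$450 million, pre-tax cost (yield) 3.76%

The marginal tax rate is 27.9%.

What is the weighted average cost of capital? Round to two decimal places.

5.93%

Total capital V = 300 + 450 = 750.
Equity: weight = 300/750 = 0.4000; cost = 10.76%.
Mortgage bonds: weight = 450/750 = 0.6000; after-tax cost = 3.76% × (1 − 27.9%) = 2.7110%.
WACC = 0.4000 × 10.7600% + 0.6000 × 2.7110% = 5.9306%.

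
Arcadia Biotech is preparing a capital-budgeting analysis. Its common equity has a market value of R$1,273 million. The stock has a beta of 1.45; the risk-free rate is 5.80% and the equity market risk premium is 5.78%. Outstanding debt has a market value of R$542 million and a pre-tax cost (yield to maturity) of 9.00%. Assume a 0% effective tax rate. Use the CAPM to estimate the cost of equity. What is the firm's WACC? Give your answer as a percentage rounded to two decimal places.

12.63%

Cost of equity via CAPM: Re = 5.8% + 1.45 × 5.78% = 14.1810%.
Total capital V = 1273 + 542 = 1815.
Equity: weight = 1273/1815 = 0.7014; cost = 14.181%.
Debt: weight = 542/1815 = 0.2986; after-tax cost = 9% × (1 − 0%) = 9.0000%.
WACC = 0.7014 × 14.1810% + 0.2986 × 9.0000% = 12.6338%.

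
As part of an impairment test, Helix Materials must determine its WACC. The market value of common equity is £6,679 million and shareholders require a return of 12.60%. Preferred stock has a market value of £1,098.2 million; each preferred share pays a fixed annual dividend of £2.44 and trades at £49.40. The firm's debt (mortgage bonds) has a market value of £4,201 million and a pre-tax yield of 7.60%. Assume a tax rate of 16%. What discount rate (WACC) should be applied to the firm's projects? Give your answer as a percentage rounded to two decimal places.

Cost of preferred: Rp = 2.44 / 49.4 = 4.9393%.
Total capital V = 6679 + 1098.2 + 4201 = 11978.2.
Equity: weight = 6679/11978.2 = 0.5576; cost = 12.6%.
Preferred: weight = 1098.2/11978.2 = 0.0917; cost = 4.9393%.
Mortgage bonds: weight = 4201/11978.2 = 0.3507; after-tax cost = 7.6% × (1 − 16%) = 6.3840%.
WACC = 0.5576 × 12.6000% + 0.0917 × 4.9393% + 0.3507 × 6.3840% = 9.7176%.

9.72%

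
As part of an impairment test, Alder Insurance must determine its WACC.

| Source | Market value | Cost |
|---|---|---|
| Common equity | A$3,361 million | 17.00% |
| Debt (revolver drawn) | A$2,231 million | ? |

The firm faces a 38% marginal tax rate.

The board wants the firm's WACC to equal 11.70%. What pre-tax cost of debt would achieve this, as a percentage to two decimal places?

Total capital V = 3361 + 2231 = 5592.
Equity weight = 3361/5592 = 0.6010.
Revolver drawn weight = 2231/5592 = 0.3990.
Equity contribution = 0.6010 × 17% = 10.2176%.
Remaining for debt = 11.7% − 10.2176% = 1.4824%.
Rd × (1 − 38%) × 0.3990 = 1.4824%  ⇒  Rd = 5.9928%.

5.99%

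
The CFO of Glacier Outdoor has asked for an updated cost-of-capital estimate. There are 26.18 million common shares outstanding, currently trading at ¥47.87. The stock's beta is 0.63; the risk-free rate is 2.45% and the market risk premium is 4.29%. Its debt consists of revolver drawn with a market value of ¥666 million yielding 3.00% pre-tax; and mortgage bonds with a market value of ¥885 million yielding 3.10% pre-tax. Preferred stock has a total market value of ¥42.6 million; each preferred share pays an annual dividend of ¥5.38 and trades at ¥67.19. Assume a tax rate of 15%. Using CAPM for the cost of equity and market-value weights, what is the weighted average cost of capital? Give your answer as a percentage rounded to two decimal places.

Cost of equity via CAPM: Re = 2.45% + 0.63 × 4.29% = 5.1527%.
Cost of preferred: Rp = 5.38 / 67.19 = 8.0071%.
Market value of equity E = 47.87 × 26.18m = 1253.2366m.
Total capital V = 1253.2366 + 42.6 + 666 + 885 = 2846.8366.
Equity: weight = 1253.2366/2846.8366 = 0.4402; cost = 5.1527%.
Preferred: weight = 42.6/2846.8366 = 0.0150; cost = 8.0071%.
Revolver drawn: weight = 666/2846.8366 = 0.2339; after-tax cost = 3% × (1 − 15%) = 2.5500%.
Mortgage bonds: weight = 885/2846.8366 = 0.3109; after-tax cost = 3.1% × (1 − 15%) = 2.6350%.
WACC = 0.4402 × 5.1527% + 0.0150 × 8.0071% + 0.2339 × 2.5500% + 0.3109 × 2.6350% = 3.8038%.

3.80%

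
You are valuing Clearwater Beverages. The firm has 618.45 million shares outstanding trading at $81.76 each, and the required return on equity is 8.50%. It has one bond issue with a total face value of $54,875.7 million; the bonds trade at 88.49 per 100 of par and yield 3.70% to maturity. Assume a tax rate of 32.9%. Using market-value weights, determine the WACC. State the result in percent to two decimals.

5.55%

Market value of equity E = 81.76 × 618.45m = 50564.472m. Market value of debt D = 54875.7m × 88.49/100 = 48559.50693m.
Total capital V = 50564.472 + 48559.50693 = 99123.97893.
Equity: weight = 50564.472/99123.97893 = 0.5101; cost = 8.5%.
Bonds outstanding: weight = 48559.50693/99123.97893 = 0.4899; after-tax cost = 3.7% × (1 − 32.9%) = 2.4827%.
WACC = 0.5101 × 8.5000% + 0.4899 × 2.4827% = 5.5522%.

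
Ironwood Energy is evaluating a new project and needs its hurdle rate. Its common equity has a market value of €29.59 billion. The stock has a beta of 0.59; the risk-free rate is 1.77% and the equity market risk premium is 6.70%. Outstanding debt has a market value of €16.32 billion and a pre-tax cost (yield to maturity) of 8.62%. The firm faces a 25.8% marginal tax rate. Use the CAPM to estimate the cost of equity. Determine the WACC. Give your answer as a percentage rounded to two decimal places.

5.96%

Cost of equity via CAPM: Re = 1.77% + 0.59 × 6.7% = 5.7230%.
Total capital V = 29.59 + 16.32 = 45.91.
Equity: weight = 29.59/45.91 = 0.6445; cost = 5.723%.
Debt: weight = 16.32/45.91 = 0.3555; after-tax cost = 8.62% × (1 − 25.8%) = 6.3960%.
WACC = 0.6445 × 5.7230% + 0.3555 × 6.3960% = 5.9623%.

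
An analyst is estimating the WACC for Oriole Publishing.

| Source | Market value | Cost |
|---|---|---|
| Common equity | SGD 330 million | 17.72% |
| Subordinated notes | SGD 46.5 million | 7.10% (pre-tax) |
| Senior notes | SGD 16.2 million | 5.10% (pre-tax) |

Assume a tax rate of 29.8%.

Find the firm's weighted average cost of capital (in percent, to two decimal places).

15.63%

Total capital V = 330 + 46.5 + 16.2 = 392.7.
Equity: weight = 330/392.7 = 0.8403; cost = 17.72%.
Subordinated notes: weight = 46.5/392.7 = 0.1184; after-tax cost = 7.1% × (1 − 29.8%) = 4.9842%.
Senior notes: weight = 16.2/392.7 = 0.0413; after-tax cost = 5.1% × (1 − 29.8%) = 3.5802%.
WACC = 0.8403 × 17.7200% + 0.1184 × 4.9842% + 0.0413 × 3.5802% = 15.6286%.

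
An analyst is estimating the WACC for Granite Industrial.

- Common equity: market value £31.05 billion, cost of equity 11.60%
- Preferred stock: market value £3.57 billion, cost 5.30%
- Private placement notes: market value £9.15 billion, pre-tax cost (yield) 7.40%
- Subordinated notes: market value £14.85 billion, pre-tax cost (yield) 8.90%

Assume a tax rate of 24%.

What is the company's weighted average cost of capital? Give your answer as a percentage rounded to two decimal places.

9.06%

Total capital V = 31.05 + 3.57 + 9.15 + 14.85 = 58.62.
Equity: weight = 31.05/58.62 = 0.5297; cost = 11.6%.
Preferred: weight = 3.57/58.62 = 0.0609; cost = 5.3%.
Private placement notes: weight = 9.15/58.62 = 0.1561; after-tax cost = 7.4% × (1 − 24%) = 5.6240%.
Subordinated notes: weight = 14.85/58.62 = 0.2533; after-tax cost = 8.9% × (1 − 24%) = 6.7640%.
WACC = 0.5297 × 11.6000% + 0.0609 × 5.3000% + 0.1561 × 5.6240% + 0.2533 × 6.7640% = 9.0584%.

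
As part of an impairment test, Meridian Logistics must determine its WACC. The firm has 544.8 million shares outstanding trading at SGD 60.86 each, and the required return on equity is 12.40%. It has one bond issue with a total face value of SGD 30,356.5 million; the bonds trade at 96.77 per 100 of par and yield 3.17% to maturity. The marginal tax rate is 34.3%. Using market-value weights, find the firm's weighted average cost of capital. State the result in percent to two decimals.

Market value of equity E = 60.86 × 544.8m = 33156.528m. Market value of debt D = 30356.5m × 96.77/100 = 29375.98505m.
Total capital V = 33156.528 + 29375.98505 = 62532.51305.
Equity: weight = 33156.528/62532.51305 = 0.5302; cost = 12.4%.
Bonds outstanding: weight = 29375.98505/62532.51305 = 0.4698; after-tax cost = 3.17% × (1 − 34.3%) = 2.0827%.
WACC = 0.5302 × 12.4000% + 0.4698 × 2.0827% = 7.5532%.

7.55%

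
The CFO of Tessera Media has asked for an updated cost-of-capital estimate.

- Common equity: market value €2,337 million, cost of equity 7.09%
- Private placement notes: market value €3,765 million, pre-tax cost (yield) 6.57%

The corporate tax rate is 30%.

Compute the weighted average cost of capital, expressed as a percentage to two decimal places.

Total capital V = 2337 + 3765 = 6102.
Equity: weight = 2337/6102 = 0.3830; cost = 7.09%.
Private placement notes: weight = 3765/6102 = 0.6170; after-tax cost = 6.57% × (1 − 30%) = 4.5990%.
WACC = 0.3830 × 7.0900% + 0.6170 × 4.5990% = 5.5530%.

5.55%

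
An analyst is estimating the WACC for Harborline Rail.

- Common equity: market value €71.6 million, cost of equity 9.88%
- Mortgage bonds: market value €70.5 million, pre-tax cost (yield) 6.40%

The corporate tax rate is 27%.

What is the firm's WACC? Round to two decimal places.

Total capital V = 71.6 + 70.5 = 142.1.
Equity: weight = 71.6/142.1 = 0.5039; cost = 9.88%.
Mortgage bonds: weight = 70.5/142.1 = 0.4961; after-tax cost = 6.4% × (1 − 27%) = 4.6720%.
WACC = 0.5039 × 9.8800% + 0.4961 × 4.6720% = 7.2962%.

7.30%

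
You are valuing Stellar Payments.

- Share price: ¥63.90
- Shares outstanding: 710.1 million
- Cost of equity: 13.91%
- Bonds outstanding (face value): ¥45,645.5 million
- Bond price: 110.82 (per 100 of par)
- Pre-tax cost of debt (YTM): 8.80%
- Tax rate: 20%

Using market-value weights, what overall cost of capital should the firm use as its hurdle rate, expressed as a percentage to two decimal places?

Market value of equity E = 63.9 × 710.1m = 45375.39m. Market value of debt D = 45645.5m × 110.82/100 = 50584.3431m.
Total capital V = 45375.39 + 50584.3431 = 95959.7331.
Equity: weight = 45375.39/95959.7331 = 0.4729; cost = 13.91%.
Bonds outstanding: weight = 50584.3431/95959.7331 = 0.5271; after-tax cost = 8.8% × (1 − 20%) = 7.0400%.
WACC = 0.4729 × 13.9100% + 0.5271 × 7.0400% = 10.2885%.

10.29%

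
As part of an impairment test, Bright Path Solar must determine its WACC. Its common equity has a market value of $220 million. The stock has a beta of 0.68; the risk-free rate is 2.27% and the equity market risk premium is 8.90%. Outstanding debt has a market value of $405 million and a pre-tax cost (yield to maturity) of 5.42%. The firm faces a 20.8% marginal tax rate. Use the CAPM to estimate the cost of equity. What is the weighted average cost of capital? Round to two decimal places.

Cost of equity via CAPM: Re = 2.27% + 0.68 × 8.9% = 8.3220%.
Total capital V = 220 + 405 = 625.
Equity: weight = 220/625 = 0.3520; cost = 8.322%.
Debt: weight = 405/625 = 0.6480; after-tax cost = 5.42% × (1 − 20.8%) = 4.2926%.
WACC = 0.3520 × 8.3220% + 0.6480 × 4.2926% = 5.7110%.

5.71%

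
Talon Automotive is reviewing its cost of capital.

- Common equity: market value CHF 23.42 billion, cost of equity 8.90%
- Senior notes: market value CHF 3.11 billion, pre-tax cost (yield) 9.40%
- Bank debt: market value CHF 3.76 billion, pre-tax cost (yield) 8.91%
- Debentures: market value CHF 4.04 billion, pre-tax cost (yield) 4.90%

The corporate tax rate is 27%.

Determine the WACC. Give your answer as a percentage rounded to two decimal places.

Total capital V = 23.42 + 3.11 + 3.76 + 4.04 = 34.33.
Equity: weight = 23.42/34.33 = 0.6822; cost = 8.9%.
Senior notes: weight = 3.11/34.33 = 0.0906; after-tax cost = 9.4% × (1 − 27%) = 6.8620%.
Bank debt: weight = 3.76/34.33 = 0.1095; after-tax cost = 8.91% × (1 − 27%) = 6.5043%.
Debentures: weight = 4.04/34.33 = 0.1177; after-tax cost = 4.9% × (1 − 27%) = 3.5770%.
WACC = 0.6822 × 8.9000% + 0.0906 × 6.8620% + 0.1095 × 6.5043% + 0.1177 × 3.5770% = 7.8266%.

7.83%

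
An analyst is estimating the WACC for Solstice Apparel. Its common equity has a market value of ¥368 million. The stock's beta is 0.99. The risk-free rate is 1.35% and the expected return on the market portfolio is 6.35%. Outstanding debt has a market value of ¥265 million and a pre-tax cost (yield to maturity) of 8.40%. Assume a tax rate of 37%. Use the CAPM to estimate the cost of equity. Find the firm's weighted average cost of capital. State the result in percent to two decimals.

Market risk premium = 6.35% − 1.35% = 5.0%.
Cost of equity via CAPM: Re = 1.35% + 0.99 × 5.0% = 6.3000%.
Total capital V = 368 + 265 = 633.
Equity: weight = 368/633 = 0.5814; cost = 6.3%.
Debt: weight = 265/633 = 0.4186; after-tax cost = 8.4% × (1 − 37%) = 5.2920%.
WACC = 0.5814 × 6.3000% + 0.4186 × 5.2920% = 5.8780%.

5.88%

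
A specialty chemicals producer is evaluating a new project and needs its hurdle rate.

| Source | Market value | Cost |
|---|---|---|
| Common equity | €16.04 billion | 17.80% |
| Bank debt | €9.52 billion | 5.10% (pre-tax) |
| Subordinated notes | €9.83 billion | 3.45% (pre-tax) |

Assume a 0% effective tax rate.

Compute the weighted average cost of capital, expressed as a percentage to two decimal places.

10.40%

Total capital V = 16.04 + 9.52 + 9.83 = 35.39.
Equity: weight = 16.04/35.39 = 0.4532; cost = 17.8%.
Bank debt: weight = 9.52/35.39 = 0.2690; after-tax cost = 5.1% × (1 − 0%) = 5.1000%.
Subordinated notes: weight = 9.83/35.39 = 0.2778; after-tax cost = 3.45% × (1 − 0%) = 3.4500%.
WACC = 0.4532 × 17.8000% + 0.2690 × 5.1000% + 0.2778 × 3.4500% = 10.3978%.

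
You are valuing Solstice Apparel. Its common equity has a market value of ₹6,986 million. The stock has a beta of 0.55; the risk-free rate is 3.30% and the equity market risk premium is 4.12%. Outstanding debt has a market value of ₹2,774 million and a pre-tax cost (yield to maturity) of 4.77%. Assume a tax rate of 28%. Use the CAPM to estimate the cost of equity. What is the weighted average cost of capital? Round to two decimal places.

Cost of equity via CAPM: Re = 3.3% + 0.55 × 4.12% = 5.5660%.
Total capital V = 6986 + 2774 = 9760.
Equity: weight = 6986/9760 = 0.7158; cost = 5.566%.
Debt: weight = 2774/9760 = 0.2842; after-tax cost = 4.77% × (1 − 28%) = 3.4344%.
WACC = 0.7158 × 5.5660% + 0.2842 × 3.4344% = 4.9602%.

4.96%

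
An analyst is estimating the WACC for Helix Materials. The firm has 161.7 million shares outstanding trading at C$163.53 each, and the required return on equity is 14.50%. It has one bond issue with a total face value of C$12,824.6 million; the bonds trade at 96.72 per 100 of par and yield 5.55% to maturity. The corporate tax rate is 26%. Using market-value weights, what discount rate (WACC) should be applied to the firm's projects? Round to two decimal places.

Market value of equity E = 163.53 × 161.7m = 26442.801m. Market value of debt D = 12824.6m × 96.72/100 = 12403.95312m.
Total capital V = 26442.801 + 12403.95312 = 38846.75412.
Equity: weight = 26442.801/38846.75412 = 0.6807; cost = 14.5%.
Bonds outstanding: weight = 12403.95312/38846.75412 = 0.3193; after-tax cost = 5.55% × (1 − 26%) = 4.1070%.
WACC = 0.6807 × 14.5000% + 0.3193 × 4.1070% = 11.1815%.

11.18%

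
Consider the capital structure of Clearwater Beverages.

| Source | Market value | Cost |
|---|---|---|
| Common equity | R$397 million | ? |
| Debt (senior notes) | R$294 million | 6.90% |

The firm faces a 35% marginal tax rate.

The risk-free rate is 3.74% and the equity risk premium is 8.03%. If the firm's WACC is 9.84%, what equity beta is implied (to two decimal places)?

Total capital V = 397 + 294 = 691.
Equity weight = 397/691 = 0.5745.
Senior notes weight = 294/691 = 0.4255.
Debt contribution = 0.4255 × 6.9% × (1 − 35%) = 1.9082%.
Required equity contribution = 9.84% − 1.9082% = 7.9318%  ⇒  Re = 13.8057%.
CAPM: 13.8057% = 3.74% + β × 8.03%  ⇒  β = 1.2535.

1.25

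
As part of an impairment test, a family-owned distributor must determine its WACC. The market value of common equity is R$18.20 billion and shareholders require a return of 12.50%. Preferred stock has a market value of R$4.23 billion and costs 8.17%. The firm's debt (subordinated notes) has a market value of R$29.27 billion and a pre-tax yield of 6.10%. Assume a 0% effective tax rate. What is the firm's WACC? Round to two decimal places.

Total capital V = 18.2 + 4.23 + 29.27 = 51.7.
Equity: weight = 18.2/51.7 = 0.3520; cost = 12.5%.
Preferred: weight = 4.23/51.7 = 0.0818; cost = 8.17%.
Subordinated notes: weight = 29.27/51.7 = 0.5662; after-tax cost = 6.1% × (1 − 0%) = 6.1000%.
WACC = 0.3520 × 12.5000% + 0.0818 × 8.1700% + 0.5662 × 6.1000% = 8.5224%.

8.52%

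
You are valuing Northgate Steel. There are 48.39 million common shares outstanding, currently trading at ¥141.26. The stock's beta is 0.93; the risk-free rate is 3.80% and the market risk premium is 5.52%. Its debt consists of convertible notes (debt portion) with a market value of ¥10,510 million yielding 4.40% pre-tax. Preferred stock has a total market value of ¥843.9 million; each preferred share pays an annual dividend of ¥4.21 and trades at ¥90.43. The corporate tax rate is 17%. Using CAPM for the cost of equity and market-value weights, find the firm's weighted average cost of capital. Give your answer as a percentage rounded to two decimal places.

Cost of equity via CAPM: Re = 3.8% + 0.93 × 5.52% = 8.9336%.
Cost of preferred: Rp = 4.21 / 90.43 = 4.6555%.
Market value of equity E = 141.26 × 48.39m = 6835.5714m.
Total capital V = 6835.5714 + 843.9 + 10510 = 18189.4714.
Equity: weight = 6835.5714/18189.4714 = 0.3758; cost = 8.9336%.
Preferred: weight = 843.9/18189.4714 = 0.0464; cost = 4.6555%.
Convertible notes (debt portion): weight = 10510/18189.4714 = 0.5778; after-tax cost = 4.4% × (1 − 17%) = 3.6520%.
WACC = 0.3758 × 8.9336% + 0.0464 × 4.6555% + 0.5778 × 3.6520% = 5.6834%.

5.68%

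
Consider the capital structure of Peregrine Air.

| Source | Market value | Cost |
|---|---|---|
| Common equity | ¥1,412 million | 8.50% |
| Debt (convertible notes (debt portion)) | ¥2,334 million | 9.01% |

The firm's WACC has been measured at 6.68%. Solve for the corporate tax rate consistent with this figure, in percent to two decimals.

Total capital V = 1412 + 2334 = 3746.
Equity weight = 1412/3746 = 0.3769.
Convertible notes (debt portion) weight = 2334/3746 = 0.6231.
Equity contribution = 0.3769 × 8.5% = 3.2040%.
Debt contribution must be 6.68% − 3.2040% = 3.4760%.
0.6231 × 9.01% × (1 − T) = 3.4760%  ⇒  (1 − T) = 0.6192.
T = 38.0804%.

38.08%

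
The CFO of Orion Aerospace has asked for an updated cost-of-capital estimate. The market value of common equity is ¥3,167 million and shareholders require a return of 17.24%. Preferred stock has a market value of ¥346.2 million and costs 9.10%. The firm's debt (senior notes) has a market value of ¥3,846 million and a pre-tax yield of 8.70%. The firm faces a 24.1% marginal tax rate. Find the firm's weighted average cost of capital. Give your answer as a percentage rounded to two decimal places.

Total capital V = 3167 + 346.2 + 3846 = 7359.2.
Equity: weight = 3167/7359.2 = 0.4303; cost = 17.24%.
Preferred: weight = 346.2/7359.2 = 0.0470; cost = 9.1%.
Senior notes: weight = 3846/7359.2 = 0.5226; after-tax cost = 8.7% × (1 − 24.1%) = 6.6033%.
WACC = 0.4303 × 17.2400% + 0.0470 × 9.1000% + 0.5226 × 6.6033% = 11.2982%.

11.30%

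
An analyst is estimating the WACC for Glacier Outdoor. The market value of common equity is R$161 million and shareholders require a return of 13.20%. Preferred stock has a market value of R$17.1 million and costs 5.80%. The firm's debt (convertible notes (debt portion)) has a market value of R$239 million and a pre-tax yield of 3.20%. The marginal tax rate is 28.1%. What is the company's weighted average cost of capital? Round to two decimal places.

Total capital V = 161 + 17.1 + 239 = 417.1.
Equity: weight = 161/417.1 = 0.3860; cost = 13.2%.
Preferred: weight = 17.1/417.1 = 0.0410; cost = 5.8%.
Convertible notes (debt portion): weight = 239/417.1 = 0.5730; after-tax cost = 3.2% × (1 − 28.1%) = 2.3008%.
WACC = 0.3860 × 13.2000% + 0.0410 × 5.8000% + 0.5730 × 2.3008% = 6.6513%.

6.65%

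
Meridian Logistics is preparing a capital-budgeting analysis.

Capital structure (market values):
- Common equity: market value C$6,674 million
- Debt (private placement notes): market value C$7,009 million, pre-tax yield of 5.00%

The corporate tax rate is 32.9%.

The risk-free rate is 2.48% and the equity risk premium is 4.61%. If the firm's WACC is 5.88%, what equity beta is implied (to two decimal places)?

1.31

Total capital V = 6674 + 7009 = 13683.
Equity weight = 6674/13683 = 0.4878.
Private placement notes weight = 7009/13683 = 0.5122.
Debt contribution = 0.5122 × 5% × (1 − 32.9%) = 1.7186%.
Required equity contribution = 5.88% − 1.7186% = 4.1614%  ⇒  Re = 8.5317%.
CAPM: 8.5317% = 2.48% + β × 4.61%  ⇒  β = 1.3127.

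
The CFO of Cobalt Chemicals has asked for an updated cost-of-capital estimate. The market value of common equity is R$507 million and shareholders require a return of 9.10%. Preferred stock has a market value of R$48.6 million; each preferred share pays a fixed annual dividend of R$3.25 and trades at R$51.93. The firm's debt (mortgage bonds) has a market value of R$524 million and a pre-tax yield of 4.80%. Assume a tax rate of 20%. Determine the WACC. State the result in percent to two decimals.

6.42%

Cost of preferred: Rp = 3.25 / 51.93 = 6.2584%.
Total capital V = 507 + 48.6 + 524 = 1079.6.
Equity: weight = 507/1079.6 = 0.4696; cost = 9.1%.
Preferred: weight = 48.6/1079.6 = 0.0450; cost = 6.2584%.
Mortgage bonds: weight = 524/1079.6 = 0.4854; after-tax cost = 4.8% × (1 − 20%) = 3.8400%.
WACC = 0.4696 × 9.1000% + 0.0450 × 6.2584% + 0.4854 × 3.8400% = 6.4191%.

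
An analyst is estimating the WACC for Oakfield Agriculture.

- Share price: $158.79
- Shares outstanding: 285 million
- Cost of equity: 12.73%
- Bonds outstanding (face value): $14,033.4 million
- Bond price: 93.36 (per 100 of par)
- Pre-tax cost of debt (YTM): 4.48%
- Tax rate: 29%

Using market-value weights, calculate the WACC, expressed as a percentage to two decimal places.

Market value of equity E = 158.79 × 285m = 45255.15m. Market value of debt D = 14033.4m × 93.36/100 = 13101.58224m.
Total capital V = 45255.15 + 13101.58224 = 58356.73224.
Equity: weight = 45255.15/58356.73224 = 0.7755; cost = 12.73%.
Bonds outstanding: weight = 13101.58224/58356.73224 = 0.2245; after-tax cost = 4.48% × (1 − 29%) = 3.1808%.
WACC = 0.7755 × 12.7300% + 0.2245 × 3.1808% = 10.5861%.

10.59%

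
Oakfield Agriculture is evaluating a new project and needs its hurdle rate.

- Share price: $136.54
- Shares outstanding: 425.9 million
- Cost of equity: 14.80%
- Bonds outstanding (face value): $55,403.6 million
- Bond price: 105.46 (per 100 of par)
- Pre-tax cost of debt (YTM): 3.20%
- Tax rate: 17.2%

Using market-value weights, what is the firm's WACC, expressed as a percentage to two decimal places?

Market value of equity E = 136.54 × 425.9m = 58152.386m. Market value of debt D = 55403.6m × 105.46/100 = 58428.63656m.
Total capital V = 58152.386 + 58428.63656 = 116581.02256.
Equity: weight = 58152.386/116581.02256 = 0.4988; cost = 14.8%.
Bonds outstanding: weight = 58428.63656/116581.02256 = 0.5012; after-tax cost = 3.2% × (1 − 17.2%) = 2.6496%.
WACC = 0.4988 × 14.8000% + 0.5012 × 2.6496% = 8.7104%.

8.71%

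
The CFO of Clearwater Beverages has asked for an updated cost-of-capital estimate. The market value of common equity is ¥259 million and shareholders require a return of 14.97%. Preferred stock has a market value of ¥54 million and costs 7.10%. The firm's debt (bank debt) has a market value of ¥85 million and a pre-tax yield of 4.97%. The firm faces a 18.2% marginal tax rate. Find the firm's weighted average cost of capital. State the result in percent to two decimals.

11.57%

Total capital V = 259 + 54 + 85 = 398.
Equity: weight = 259/398 = 0.6508; cost = 14.97%.
Preferred: weight = 54/398 = 0.1357; cost = 7.1%.
Bank debt: weight = 85/398 = 0.2136; after-tax cost = 4.97% × (1 − 18.2%) = 4.0655%.
WACC = 0.6508 × 14.9700% + 0.1357 × 7.1000% + 0.2136 × 4.0655% = 11.5734%.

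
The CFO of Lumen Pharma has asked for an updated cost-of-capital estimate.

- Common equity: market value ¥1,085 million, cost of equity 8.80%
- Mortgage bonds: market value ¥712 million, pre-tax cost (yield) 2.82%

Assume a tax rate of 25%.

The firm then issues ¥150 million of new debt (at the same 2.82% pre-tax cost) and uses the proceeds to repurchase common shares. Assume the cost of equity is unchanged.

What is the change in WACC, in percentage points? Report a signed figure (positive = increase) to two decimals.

Current WACC:
Total capital V = 1085 + 712 = 1797.
Equity: weight = 1085/1797 = 0.6038; cost = 8.8%.
Mortgage bonds: weight = 712/1797 = 0.3962; after-tax cost = 2.82% × (1 − 25%) = 2.1150%.
WACC = 0.6038 × 8.8000% + 0.3962 × 2.1150% = 6.1513%.
After the change:
Total capital V = 935 + 862 = 1797.
Equity: weight = 935/1797 = 0.5203; cost = 8.8%.
Mortgage bonds: weight = 862/1797 = 0.4797; after-tax cost = 2.82% × (1 − 25%) = 2.1150%.
WACC = 0.5203 × 8.8000% + 0.4797 × 2.1150% = 5.5933%.
Change in WACC = 5.5933% − 6.1513% = -0.5580 pp.

-0.56 pp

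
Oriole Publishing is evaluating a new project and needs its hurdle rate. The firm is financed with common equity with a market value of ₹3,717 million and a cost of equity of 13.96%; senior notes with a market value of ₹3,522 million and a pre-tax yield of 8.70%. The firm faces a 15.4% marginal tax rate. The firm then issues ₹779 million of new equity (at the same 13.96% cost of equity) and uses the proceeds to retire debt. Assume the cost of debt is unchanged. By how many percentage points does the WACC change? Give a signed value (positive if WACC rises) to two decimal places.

Current WACC:
Total capital V = 3717 + 3522 = 7239.
Equity: weight = 3717/7239 = 0.5135; cost = 13.96%.
Senior notes: weight = 3522/7239 = 0.4865; after-tax cost = 8.7% × (1 − 15.4%) = 7.3602%.
WACC = 0.5135 × 13.9600% + 0.4865 × 7.3602% = 10.7490%.
After the change:
Total capital V = 4496 + 2743 = 7239.
Equity: weight = 4496/7239 = 0.6211; cost = 13.96%.
Senior notes: weight = 2743/7239 = 0.3789; after-tax cost = 8.7% × (1 − 15.4%) = 7.3602%.
WACC = 0.6211 × 13.9600% + 0.3789 × 7.3602% = 11.4592%.
Change in WACC = 11.4592% − 10.7490% = 0.7102 pp.

+0.71 pp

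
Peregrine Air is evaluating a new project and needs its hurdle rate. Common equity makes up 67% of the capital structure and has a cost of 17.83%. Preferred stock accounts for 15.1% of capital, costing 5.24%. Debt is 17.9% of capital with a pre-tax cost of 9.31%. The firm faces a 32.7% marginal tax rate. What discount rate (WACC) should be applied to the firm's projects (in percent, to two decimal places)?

After-tax cost of debt = 9.31% × (1 − 32.7%) = 6.2656%.
WACC = 0.670 × 17.8300% + 0.151 × 5.2400% + 0.179 × 6.2656% = 13.8589%.

13.86%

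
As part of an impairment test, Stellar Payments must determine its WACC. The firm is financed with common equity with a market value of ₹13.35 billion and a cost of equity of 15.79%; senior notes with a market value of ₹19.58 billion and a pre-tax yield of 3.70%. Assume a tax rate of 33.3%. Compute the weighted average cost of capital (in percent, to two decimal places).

7.87%

Total capital V = 13.35 + 19.58 = 32.93.
Equity: weight = 13.35/32.93 = 0.4054; cost = 15.79%.
Senior notes: weight = 19.58/32.93 = 0.5946; after-tax cost = 3.7% × (1 − 33.3%) = 2.4679%.
WACC = 0.4054 × 15.7900% + 0.5946 × 2.4679% = 7.8688%.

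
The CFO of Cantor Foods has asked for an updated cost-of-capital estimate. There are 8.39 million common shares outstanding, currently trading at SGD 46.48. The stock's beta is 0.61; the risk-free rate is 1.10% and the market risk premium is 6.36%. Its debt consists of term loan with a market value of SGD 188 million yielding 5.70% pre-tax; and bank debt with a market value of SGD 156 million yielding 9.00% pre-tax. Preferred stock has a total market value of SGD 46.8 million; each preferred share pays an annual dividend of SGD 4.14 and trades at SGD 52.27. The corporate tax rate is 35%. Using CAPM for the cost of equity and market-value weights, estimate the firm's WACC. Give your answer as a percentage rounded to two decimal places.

Cost of equity via CAPM: Re = 1.1% + 0.61 × 6.36% = 4.9796%.
Cost of preferred: Rp = 4.14 / 52.27 = 7.9204%.
Market value of equity E = 46.48 × 8.39m = 389.9672m.
Total capital V = 389.9672 + 46.8 + 188 + 156 = 780.7672.
Equity: weight = 389.9672/780.7672 = 0.4995; cost = 4.9796%.
Preferred: weight = 46.8/780.7672 = 0.0599; cost = 7.9204%.
Term loan: weight = 188/780.7672 = 0.2408; after-tax cost = 5.7% × (1 − 35%) = 3.7050%.
Bank debt: weight = 156/780.7672 = 0.1998; after-tax cost = 9% × (1 − 35%) = 5.8500%.
WACC = 0.4995 × 4.9796% + 0.0599 × 7.9204% + 0.2408 × 3.7050% + 0.1998 × 5.8500% = 5.0229%.

5.02%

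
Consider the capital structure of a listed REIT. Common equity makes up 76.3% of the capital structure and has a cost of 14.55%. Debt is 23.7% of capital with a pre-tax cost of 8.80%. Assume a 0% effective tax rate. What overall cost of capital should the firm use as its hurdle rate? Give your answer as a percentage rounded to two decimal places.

After-tax cost of debt = 8.8% × (1 − 0%) = 8.8000%.
WACC = 0.763 × 14.5500% + 0.237 × 8.8000% = 13.1873%.

13.19%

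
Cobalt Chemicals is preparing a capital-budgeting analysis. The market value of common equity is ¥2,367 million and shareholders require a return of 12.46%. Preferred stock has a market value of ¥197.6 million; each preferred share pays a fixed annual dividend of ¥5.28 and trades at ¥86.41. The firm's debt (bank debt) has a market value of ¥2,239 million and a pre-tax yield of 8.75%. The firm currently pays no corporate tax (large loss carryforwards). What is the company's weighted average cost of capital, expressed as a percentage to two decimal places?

Cost of preferred: Rp = 5.28 / 86.41 = 6.1104%.
Total capital V = 2367 + 197.6 + 2239 = 4803.6.
Equity: weight = 2367/4803.6 = 0.4928; cost = 12.46%.
Preferred: weight = 197.6/4803.6 = 0.0411; cost = 6.1104%.
Bank debt: weight = 2239/4803.6 = 0.4661; after-tax cost = 8.75% × (1 − 0%) = 8.7500%.
WACC = 0.4928 × 12.4600% + 0.0411 × 6.1104% + 0.4661 × 8.7500% = 10.4695%.

10.47%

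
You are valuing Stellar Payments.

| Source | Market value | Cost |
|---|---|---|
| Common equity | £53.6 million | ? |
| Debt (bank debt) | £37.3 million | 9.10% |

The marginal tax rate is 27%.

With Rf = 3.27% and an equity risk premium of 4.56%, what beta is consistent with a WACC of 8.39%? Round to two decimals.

Total capital V = 53.6 + 37.3 = 90.9.
Equity weight = 53.6/90.9 = 0.5897.
Bank debt weight = 37.3/90.9 = 0.4103.
Debt contribution = 0.4103 × 9.1% × (1 − 27%) = 2.7259%.
Required equity contribution = 8.39% − 2.7259% = 5.6641%  ⇒  Re = 9.6057%.
CAPM: 9.6057% = 3.27% + β × 4.56%  ⇒  β = 1.3894.

1.39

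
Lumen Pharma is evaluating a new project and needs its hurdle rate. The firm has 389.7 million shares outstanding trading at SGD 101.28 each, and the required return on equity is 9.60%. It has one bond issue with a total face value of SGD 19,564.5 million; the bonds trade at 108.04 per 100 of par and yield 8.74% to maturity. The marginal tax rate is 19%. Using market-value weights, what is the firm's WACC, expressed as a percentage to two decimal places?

Market value of equity E = 101.28 × 389.7m = 39468.816m. Market value of debt D = 19564.5m × 108.04/100 = 21137.4858m.
Total capital V = 39468.816 + 21137.4858 = 60606.3018.
Equity: weight = 39468.816/60606.3018 = 0.6512; cost = 9.6%.
Bonds outstanding: weight = 21137.4858/60606.3018 = 0.3488; after-tax cost = 8.74% × (1 − 19%) = 7.0794%.
WACC = 0.6512 × 9.6000% + 0.3488 × 7.0794% = 8.7209%.

8.72%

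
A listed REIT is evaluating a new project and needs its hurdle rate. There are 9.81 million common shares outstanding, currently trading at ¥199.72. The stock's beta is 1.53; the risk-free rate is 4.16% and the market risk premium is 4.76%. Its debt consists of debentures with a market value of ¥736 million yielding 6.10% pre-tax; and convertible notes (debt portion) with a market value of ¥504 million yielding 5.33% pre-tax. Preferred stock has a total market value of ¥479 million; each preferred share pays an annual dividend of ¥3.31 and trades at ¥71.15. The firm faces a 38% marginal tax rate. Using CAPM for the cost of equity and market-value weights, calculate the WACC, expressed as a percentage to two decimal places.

7.91%

Cost of equity via CAPM: Re = 4.16% + 1.53 × 4.76% = 11.4428%.
Cost of preferred: Rp = 3.31 / 71.15 = 4.6521%.
Market value of equity E = 199.72 × 9.81m = 1959.2532m.
Total capital V = 1959.2532 + 479 + 736 + 504 = 3678.2532.
Equity: weight = 1959.2532/3678.2532 = 0.5327; cost = 11.4428%.
Preferred: weight = 479/3678.2532 = 0.1302; cost = 4.6521%.
Debentures: weight = 736/3678.2532 = 0.2001; after-tax cost = 6.1% × (1 − 38%) = 3.7820%.
Convertible notes (debt portion): weight = 504/3678.2532 = 0.1370; after-tax cost = 5.33% × (1 − 38%) = 3.3046%.
WACC = 0.5327 × 11.4428% + 0.1302 × 4.6521% + 0.2001 × 3.7820% + 0.1370 × 3.3046% = 7.9105%.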